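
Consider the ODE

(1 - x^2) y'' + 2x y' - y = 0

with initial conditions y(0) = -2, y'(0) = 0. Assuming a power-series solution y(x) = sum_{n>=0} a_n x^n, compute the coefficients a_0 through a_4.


Ansatz: y(x) = sum_{n>=0} a_n x^n, so y'(x) = sum_{n>=1} n a_n x^(n-1) and y''(x) = sum_{n>=2} n(n-1) a_n x^(n-2).
Substitute into P(x) y'' + Q(x) y' + R(x) y = 0 with P(x) = 1 - x^2, Q(x) = 2x, R(x) = -1, and match powers of x.
Initial conditions: a_0 = -2, a_1 = 0.
Setting the coefficient of each power of x to zero and solving order by order (substituting the coefficients already found):
  x^0: 2 a_2 - a_0 = 0  ->  2 a_2 = a_0 = -2  ->  a_2 = -1
  x^1: 6 a_3 + a_1 = 0  ->  6 a_3 = -a_1 = 0  ->  a_3 = 0
  x^2: 12 a_4 + a_2 = 0  ->  12 a_4 = -a_2 = 1  ->  a_4 = 1/12
Truncated series: y(x) = -2 - x^2 + (1/12) x^4 + O(x^5).

a_0 = -2; a_1 = 0; a_2 = -1; a_3 = 0; a_4 = 1/12


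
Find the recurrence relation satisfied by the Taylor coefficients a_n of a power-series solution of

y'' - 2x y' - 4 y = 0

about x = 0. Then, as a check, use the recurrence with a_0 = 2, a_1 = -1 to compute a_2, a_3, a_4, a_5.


Substitute y = sum_n a_n x^n.
y''(x) has coefficient (n+2)(n+1) a_{n+2} at x^n;
-2 x y'(x) has coefficient -2 n a_n at x^n (shift);
-4 y(x) has coefficient -4 a_n at x^n.
Matching x^n: (n+2)(n+1) a_{n+2} + (-2n - 4) a_n = 0.
Thus a_{n+2} = (2n + 4) / ((n+1)(n+2)) * a_n.

Check with a_0 = 2, a_1 = -1 (apply the recurrence for n = 0, 1, 2, 3): a_0 = 2, a_1 = -1, a_2 = 4, a_3 = -1, a_4 = 8/3, a_5 = -1/2.

a_(n+2) = (2n + 4) / ((n+1)(n+2)) * a_n; check: a_0 = 2, a_1 = -1, a_2 = 4, a_3 = -1, a_4 = 8/3, a_5 = -1/2


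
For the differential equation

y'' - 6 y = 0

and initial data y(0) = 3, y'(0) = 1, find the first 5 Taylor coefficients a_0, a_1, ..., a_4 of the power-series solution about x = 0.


Ansatz: y(x) = sum_{n>=0} a_n x^n, so y'(x) = sum_{n>=1} n a_n x^(n-1) and y''(x) = sum_{n>=2} n(n-1) a_n x^(n-2).
Substitute into P(x) y'' + Q(x) y' + R(x) y = 0 with P(x) = 1, Q(x) = 0, R(x) = -6, and match powers of x.
Initial conditions: a_0 = 3, a_1 = 1.
Setting the coefficient of each power of x to zero and solving order by order (substituting the coefficients already found):
  x^0: 2 a_2 - 6 a_0 = 0  ->  2 a_2 = 6 a_0 = 18  ->  a_2 = 9
  x^1: 6 a_3 - 6 a_1 = 0  ->  6 a_3 = 6 a_1 = 6  ->  a_3 = 1
  x^2: 12 a_4 - 6 a_2 = 0  ->  12 a_4 = 6 a_2 = 54  ->  a_4 = 9/2
Truncated series: y(x) = 3 + x + 9 x^2 + x^3 + (9/2) x^4 + O(x^5).

a_0 = 3; a_1 = 1; a_2 = 9; a_3 = 1; a_4 = 9/2


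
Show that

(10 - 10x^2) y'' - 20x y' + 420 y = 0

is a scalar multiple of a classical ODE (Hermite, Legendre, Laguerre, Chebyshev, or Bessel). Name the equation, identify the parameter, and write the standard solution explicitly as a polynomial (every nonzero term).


All three coefficients share the factor 10; dividing through by 10 gives  (1 - x^2) y'' - 2x y' + 42 y = 0.
This matches the Legendre equation (1 - x^2) y'' - 2x y' + n(n+1) y = 0 (note the -2x y' term) with n(n+1) = 42, so n = 6; the polynomial solution is P_6(x).
With y = sum_k a_k x^k, matching x^k gives (k+2)(k+1) a_{k+2} = [k(k+1) - n(n+1)] a_k = (k - 6)(k + 7) a_k. The right side vanishes at k = 6, so the series with the parity of 6 terminates at degree 6.
Standard normalization (P_n(1) = 1): leading coefficient (2n)!/(2^n (n!)^2) = 479001600/(64*518400) = 231/16, so a_6 = 231/16. Work downward with a_k = (k+1)(k+2) a_{k+2} / ((k - 6)(k + 7)):
  a_4 = (5)(6)(231/16) / ((4 - 6)(4 + 7)) = (3465/8)/(-22) = -315/16
  a_2 = (3)(4)(-315/16) / ((2 - 6)(2 + 7)) = (-945/4)/(-36) = 105/16
  a_0 = (1)(2)(105/16) / ((0 - 6)(0 + 7)) = (105/8)/(-42) = -5/16
Hence P_6(x) = 231 x^6/16 - 315 x^4/16 + 105 x^2/16 - 5/16.

P_6(x); series = 231 x^6/16 - 315 x^4/16 + 105 x^2/16 - 5/16


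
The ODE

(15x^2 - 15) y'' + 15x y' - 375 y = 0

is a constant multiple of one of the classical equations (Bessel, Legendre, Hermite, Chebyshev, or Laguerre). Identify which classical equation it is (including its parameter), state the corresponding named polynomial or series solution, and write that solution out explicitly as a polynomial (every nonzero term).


All three coefficients share the factor -15; dividing through by -15 gives  (1 - x^2) y'' - x y' + 25 y = 0.
This matches the Chebyshev equation (1 - x^2) y'' - x y' + n^2 y = 0 (note the -x y' term, not -2x y') with n^2 = 25, so n = 5; the polynomial solution is T_5(x).
With y = sum_k a_k x^k, matching x^k gives (k+2)(k+1) a_{k+2} = (k^2 - n^2) a_k = (k - 5)(k + 5) a_k. The right side vanishes at k = 5, so the series with the parity of 5 terminates at degree 5.
Standard normalization: leading coefficient of T_n is 2^(n-1), so a_5 = 2^4 = 16. Work downward with a_k = (k+1)(k+2) a_{k+2} / ((k - 5)(k + 5)):
  a_3 = (4)(5)(16) / ((3 - 5)(3 + 5)) = 320/(-16) = -20
  a_1 = (2)(3)(-20) / ((1 - 5)(1 + 5)) = -120/(-24) = 5
Hence T_5(x) = 16 x^5 - 20 x^3 + 5 x.

T_5(x); series = 16 x^5 - 20 x^3 + 5 x


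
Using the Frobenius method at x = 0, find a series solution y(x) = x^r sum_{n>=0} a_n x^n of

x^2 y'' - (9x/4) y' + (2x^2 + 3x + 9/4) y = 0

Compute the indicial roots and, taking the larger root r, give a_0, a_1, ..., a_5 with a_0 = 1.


Write in Frobenius form y'' + (p(x)/x) y' + (q(x)/x^2) y = 0:
  p(x) = -9/4,  q(x) = 2x^2 + 3x + 9/4.
Indicial equation: r(r-1) + (-9/4) r + (9/4) = 0 -> roots r_1 = 9/4, r_2 = 1.
Take r = r_1 = 9/4. Let y(x) = x^r sum_{n>=0} a_n x^n with a_0 = 1.
Substitute y = x^r sum a_n x^n and match x^{r+n}. The recurrence is
  D(n) a_n + 3 a_{n-1} + 2 a_{n-2} = 0,  where D(n) = (r+n)(r+n-1) + (-9/4)(r+n) + (9/4).
  a_n = [-3 a_{n-1} - 2 a_{n-2}] / D(n).
Since the indicial polynomial factors as (r - r_1)(r - r_2), D(n) = (r_1 + n - r_1)(r_1 + n - r_2) = n(n + 5/4).
Evaluating step by step (a_0 = 1):
  n = 1: D(1) = 1(1 + 5/4) = 9/4; numerator = -3(1) = -3; a_1 = (-3)/(9/4) = -4/3
  n = 2: D(2) = 2(2 + 5/4) = 13/2; numerator = -3(-4/3) - 2(1) = 2; a_2 = (2)/(13/2) = 4/13
  n = 3: D(3) = 3(3 + 5/4) = 51/4; numerator = -3(4/13) - 2(-4/3) = 68/39; a_3 = (68/39)/(51/4) = 16/117
  n = 4: D(4) = 4(4 + 5/4) = 21; numerator = -3(16/117) - 2(4/13) = -40/39; a_4 = (-40/39)/(21) = -40/819
  n = 5: D(5) = 5(5 + 5/4) = 125/4; numerator = -3(-40/819) - 2(16/117) = -8/63; a_5 = (-8/63)/(125/4) = -32/7875

r = 9/4; a_0 = 1; a_1 = -4/3; a_2 = 4/13; a_3 = 16/117; a_4 = -40/819; a_5 = -32/7875


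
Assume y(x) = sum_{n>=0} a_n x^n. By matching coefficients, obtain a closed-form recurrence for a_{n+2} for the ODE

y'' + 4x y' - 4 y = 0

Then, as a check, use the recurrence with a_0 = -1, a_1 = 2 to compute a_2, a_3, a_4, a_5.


Substitute y = sum_n a_n x^n.
y''(x) has coefficient (n+2)(n+1) a_{n+2} at x^n;
4 x y'(x) has coefficient 4 n a_n at x^n (shift);
-4 y(x) has coefficient -4 a_n at x^n.
Matching x^n: (n+2)(n+1) a_{n+2} + (4n - 4) a_n = 0.
Thus a_{n+2} = (-4n + 4) / ((n+1)(n+2)) * a_n.

Check with a_0 = -1, a_1 = 2 (apply the recurrence for n = 0, 1, 2, 3): a_0 = -1, a_1 = 2, a_2 = -2, a_3 = 0, a_4 = 2/3, a_5 = 0.

a_(n+2) = (-4n + 4) / ((n+1)(n+2)) * a_n; check: a_0 = -1, a_1 = 2, a_2 = -2, a_3 = 0, a_4 = 2/3, a_5 = 0


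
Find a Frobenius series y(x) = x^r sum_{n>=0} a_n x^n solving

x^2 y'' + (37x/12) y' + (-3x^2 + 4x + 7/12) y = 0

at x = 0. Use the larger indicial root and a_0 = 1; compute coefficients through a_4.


Write in Frobenius form y'' + (p(x)/x) y' + (q(x)/x^2) y = 0:
  p(x) = 37/12,  q(x) = -3x^2 + 4x + 7/12.
Indicial equation: r(r-1) + (37/12) r + (7/12) = 0 -> roots r_1 = -1/3, r_2 = -7/4.
Take r = r_1 = -1/3. Let y(x) = x^r sum_{n>=0} a_n x^n with a_0 = 1.
Substitute y = x^r sum a_n x^n and match x^{r+n}. The recurrence is
  D(n) a_n + 4 a_{n-1} - 3 a_{n-2} = 0,  where D(n) = (r+n)(r+n-1) + (37/12)(r+n) + (7/12).
  a_n = [-4 a_{n-1} + 3 a_{n-2}] / D(n).
Since the indicial polynomial factors as (r - r_1)(r - r_2), D(n) = (r_1 + n - r_1)(r_1 + n - r_2) = n(n + 17/12).
Evaluating step by step (a_0 = 1):
  n = 1: D(1) = 1(1 + 17/12) = 29/12; numerator = -4(1) = -4; a_1 = (-4)/(29/12) = -48/29
  n = 2: D(2) = 2(2 + 17/12) = 41/6; numerator = -4(-48/29) + 3(1) = 279/29; a_2 = (279/29)/(41/6) = 1674/1189
  n = 3: D(3) = 3(3 + 17/12) = 53/4; numerator = -4(1674/1189) + 3(-48/29) = -12600/1189; a_3 = (-12600/1189)/(53/4) = -50400/63017
  n = 4: D(4) = 4(4 + 17/12) = 65/3; numerator = -4(-50400/63017) + 3(1674/1189) = 467766/63017; a_4 = (467766/63017)/(65/3) = 107946/315085

r = -1/3; a_0 = 1; a_1 = -48/29; a_2 = 1674/1189; a_3 = -50400/63017; a_4 = 107946/315085


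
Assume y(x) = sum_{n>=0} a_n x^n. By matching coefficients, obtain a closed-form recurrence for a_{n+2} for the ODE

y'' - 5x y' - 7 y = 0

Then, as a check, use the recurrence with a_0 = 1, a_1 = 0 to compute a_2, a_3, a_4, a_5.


Substitute y = sum_n a_n x^n.
y''(x) has coefficient (n+2)(n+1) a_{n+2} at x^n;
-5 x y'(x) has coefficient -5 n a_n at x^n (shift);
-7 y(x) has coefficient -7 a_n at x^n.
Matching x^n: (n+2)(n+1) a_{n+2} + (-5n - 7) a_n = 0.
Thus a_{n+2} = (5n + 7) / ((n+1)(n+2)) * a_n.

Check with a_0 = 1, a_1 = 0 (apply the recurrence for n = 0, 1, 2, 3): a_0 = 1, a_1 = 0, a_2 = 7/2, a_3 = 0, a_4 = 119/24, a_5 = 0.

a_(n+2) = (5n + 7) / ((n+1)(n+2)) * a_n; check: a_0 = 1, a_1 = 0, a_2 = 7/2, a_3 = 0, a_4 = 119/24, a_5 = 0


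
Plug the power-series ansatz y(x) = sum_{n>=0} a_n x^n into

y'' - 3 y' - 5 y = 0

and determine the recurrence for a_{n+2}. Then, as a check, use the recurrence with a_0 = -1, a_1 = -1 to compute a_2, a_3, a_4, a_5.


Substitute y = sum_n a_n x^n.
y''(x) has coefficient (n+2)(n+1) a_{n+2} at x^n;
-3 y'(x) has coefficient -3 (n+1) a_{n+1} at x^n;
-5 y(x) has coefficient -5 a_n at x^n.
Matching x^n: (n+2)(n+1) a_{n+2} - 3 (n+1) a_{n+1} - 5 a_n = 0.
Thus a_{n+2} = [3 (n+1) a_{n+1} + 5 a_n] / ((n+1)(n+2)).

Check with a_0 = -1, a_1 = -1 (apply the recurrence for n = 0, 1, 2, 3): a_0 = -1, a_1 = -1, a_2 = -4, a_3 = -29/6, a_4 = -127/24, a_5 = -263/60.

a_(n+2) = [3 (n+1) a_(n+1) + 5 a_n] / ((n+1)(n+2)); check: a_0 = -1, a_1 = -1, a_2 = -4, a_3 = -29/6, a_4 = -127/24, a_5 = -263/60


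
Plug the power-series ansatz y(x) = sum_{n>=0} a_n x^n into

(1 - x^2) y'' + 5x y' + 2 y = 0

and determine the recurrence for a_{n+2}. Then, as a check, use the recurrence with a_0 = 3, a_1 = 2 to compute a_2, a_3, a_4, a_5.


Substitute y = sum_n a_n x^n.
(1 - 1 x^2) y'' contributes (n+2)(n+1) a_{n+2} - n(n-1) a_n at x^n.
5 x y'(x) contributes 5 n a_n at x^n.
2 y(x) contributes 2 a_n at x^n.
Matching x^n: (n+2)(n+1) a_{n+2} + (-n(n-1) + 5 n + 2) a_n = 0.
Thus a_{n+2} = (n(n-1) - 5 n - 2) / ((n+1)(n+2)) * a_n.

Check with a_0 = 3, a_1 = 2 (apply the recurrence for n = 0, 1, 2, 3): a_0 = 3, a_1 = 2, a_2 = -3, a_3 = -7/3, a_4 = 5/2, a_5 = 77/60.

a_(n+2) = (n(n-1) - 5 n - 2) / ((n+1)(n+2)) * a_n; check: a_0 = 3, a_1 = 2, a_2 = -3, a_3 = -7/3, a_4 = 5/2, a_5 = 77/60


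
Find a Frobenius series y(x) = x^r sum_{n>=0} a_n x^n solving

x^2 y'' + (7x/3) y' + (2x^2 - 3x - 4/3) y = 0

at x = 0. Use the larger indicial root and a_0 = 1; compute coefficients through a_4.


Write in Frobenius form y'' + (p(x)/x) y' + (q(x)/x^2) y = 0:
  p(x) = 7/3,  q(x) = 2x^2 - 3x - 4/3.
Indicial equation: r(r-1) + (7/3) r + (-4/3) = 0 -> roots r_1 = 2/3, r_2 = -2.
Take r = r_1 = 2/3. Let y(x) = x^r sum_{n>=0} a_n x^n with a_0 = 1.
Substitute y = x^r sum a_n x^n and match x^{r+n}. The recurrence is
  D(n) a_n - 3 a_{n-1} + 2 a_{n-2} = 0,  where D(n) = (r+n)(r+n-1) + (7/3)(r+n) + (-4/3).
  a_n = [3 a_{n-1} - 2 a_{n-2}] / D(n).
Since the indicial polynomial factors as (r - r_1)(r - r_2), D(n) = (r_1 + n - r_1)(r_1 + n - r_2) = n(n + 8/3).
Evaluating step by step (a_0 = 1):
  n = 1: D(1) = 1(1 + 8/3) = 11/3; numerator = 3(1) = 3; a_1 = (3)/(11/3) = 9/11
  n = 2: D(2) = 2(2 + 8/3) = 28/3; numerator = 3(9/11) - 2(1) = 5/11; a_2 = (5/11)/(28/3) = 15/308
  n = 3: D(3) = 3(3 + 8/3) = 17; numerator = 3(15/308) - 2(9/11) = -459/308; a_3 = (-459/308)/(17) = -27/308
  n = 4: D(4) = 4(4 + 8/3) = 80/3; numerator = 3(-27/308) - 2(15/308) = -111/308; a_4 = (-111/308)/(80/3) = -333/24640

r = 2/3; a_0 = 1; a_1 = 9/11; a_2 = 15/308; a_3 = -27/308; a_4 = -333/24640


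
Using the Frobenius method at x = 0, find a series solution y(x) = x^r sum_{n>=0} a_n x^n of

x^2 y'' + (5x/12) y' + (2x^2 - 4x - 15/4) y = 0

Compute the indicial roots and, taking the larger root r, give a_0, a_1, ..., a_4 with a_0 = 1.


Write in Frobenius form y'' + (p(x)/x) y' + (q(x)/x^2) y = 0:
  p(x) = 5/12,  q(x) = 2x^2 - 4x - 15/4.
Indicial equation: r(r-1) + (5/12) r + (-15/4) = 0 -> roots r_1 = 9/4, r_2 = -5/3.
Take r = r_1 = 9/4. Let y(x) = x^r sum_{n>=0} a_n x^n with a_0 = 1.
Substitute y = x^r sum a_n x^n and match x^{r+n}. The recurrence is
  D(n) a_n - 4 a_{n-1} + 2 a_{n-2} = 0,  where D(n) = (r+n)(r+n-1) + (5/12)(r+n) + (-15/4).
  a_n = [4 a_{n-1} - 2 a_{n-2}] / D(n).
Since the indicial polynomial factors as (r - r_1)(r - r_2), D(n) = (r_1 + n - r_1)(r_1 + n - r_2) = n(n + 47/12).
Evaluating step by step (a_0 = 1):
  n = 1: D(1) = 1(1 + 47/12) = 59/12; numerator = 4(1) = 4; a_1 = (4)/(59/12) = 48/59
  n = 2: D(2) = 2(2 + 47/12) = 71/6; numerator = 4(48/59) - 2(1) = 74/59; a_2 = (74/59)/(71/6) = 444/4189
  n = 3: D(3) = 3(3 + 47/12) = 83/4; numerator = 4(444/4189) - 2(48/59) = -5040/4189; a_3 = (-5040/4189)/(83/4) = -20160/347687
  n = 4: D(4) = 4(4 + 47/12) = 95/3; numerator = 4(-20160/347687) - 2(444/4189) = -2616/5893; a_4 = (-2616/5893)/(95/3) = -7848/559835

r = 9/4; a_0 = 1; a_1 = 48/59; a_2 = 444/4189; a_3 = -20160/347687; a_4 = -7848/559835


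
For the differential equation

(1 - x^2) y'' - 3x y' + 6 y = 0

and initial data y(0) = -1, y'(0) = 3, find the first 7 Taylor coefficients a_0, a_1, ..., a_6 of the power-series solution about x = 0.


Ansatz: y(x) = sum_{n>=0} a_n x^n, so y'(x) = sum_{n>=1} n a_n x^(n-1) and y''(x) = sum_{n>=2} n(n-1) a_n x^(n-2).
Substitute into P(x) y'' + Q(x) y' + R(x) y = 0 with P(x) = 1 - x^2, Q(x) = -3x, R(x) = 6, and match powers of x.
Initial conditions: a_0 = -1, a_1 = 3.
Setting the coefficient of each power of x to zero and solving order by order (substituting the coefficients already found):
  x^0: 2 a_2 + 6 a_0 = 0  ->  2 a_2 = -6 a_0 = 6  ->  a_2 = 3
  x^1: 6 a_3 + 3 a_1 = 0  ->  6 a_3 = -3 a_1 = -9  ->  a_3 = -3/2
  x^2: 12 a_4 - 2 a_2 = 0  ->  12 a_4 = 2 a_2 = 6  ->  a_4 = 1/2
  x^3: 20 a_5 - 9 a_3 = 0  ->  20 a_5 = 9 a_3 = -27/2  ->  a_5 = -27/40
  x^4: 30 a_6 - 18 a_4 = 0  ->  30 a_6 = 18 a_4 = 9  ->  a_6 = 3/10
Truncated series: y(x) = -1 + 3 x + 3 x^2 - (3/2) x^3 + (1/2) x^4 - (27/40) x^5 + (3/10) x^6 + O(x^7).

a_0 = -1; a_1 = 3; a_2 = 3; a_3 = -3/2; a_4 = 1/2; a_5 = -27/40; a_6 = 3/10


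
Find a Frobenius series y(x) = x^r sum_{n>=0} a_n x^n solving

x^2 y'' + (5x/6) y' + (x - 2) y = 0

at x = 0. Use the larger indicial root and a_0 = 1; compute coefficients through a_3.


Write in Frobenius form y'' + (p(x)/x) y' + (q(x)/x^2) y = 0:
  p(x) = 5/6,  q(x) = x - 2.
Indicial equation: r(r-1) + (5/6) r + (-2) = 0 -> roots r_1 = 3/2, r_2 = -4/3.
Take r = r_1 = 3/2. Let y(x) = x^r sum_{n>=0} a_n x^n with a_0 = 1.
Substitute y = x^r sum a_n x^n and match x^{r+n}. The recurrence is
  D(n) a_n + 1 a_{n-1} = 0,  where D(n) = (r+n)(r+n-1) + (5/6)(r+n) + (-2).
  a_n = -1 / D(n) * a_{n-1}.
Since the indicial polynomial factors as (r - r_1)(r - r_2), D(n) = (r_1 + n - r_1)(r_1 + n - r_2) = n(n + 17/6).
Evaluating step by step (a_0 = 1):
  n = 1: D(1) = 1(1 + 17/6) = 23/6; numerator = -1(1) = -1; a_1 = (-1)/(23/6) = -6/23
  n = 2: D(2) = 2(2 + 17/6) = 29/3; numerator = -1(-6/23) = 6/23; a_2 = (6/23)/(29/3) = 18/667
  n = 3: D(3) = 3(3 + 17/6) = 35/2; numerator = -1(18/667) = -18/667; a_3 = (-18/667)/(35/2) = -36/23345

r = 3/2; a_0 = 1; a_1 = -6/23; a_2 = 18/667; a_3 = -36/23345


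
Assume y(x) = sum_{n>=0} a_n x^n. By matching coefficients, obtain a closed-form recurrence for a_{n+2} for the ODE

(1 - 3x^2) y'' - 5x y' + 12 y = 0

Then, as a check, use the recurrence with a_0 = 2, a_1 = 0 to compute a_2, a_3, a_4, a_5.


Substitute y = sum_n a_n x^n.
(1 - 3 x^2) y'' contributes (n+2)(n+1) a_{n+2} - 3 n(n-1) a_n at x^n.
-5 x y'(x) contributes -5 n a_n at x^n.
12 y(x) contributes 12 a_n at x^n.
Matching x^n: (n+2)(n+1) a_{n+2} + (-3 n(n-1) - 5 n + 12) a_n = 0.
Thus a_{n+2} = (3 n(n-1) + 5 n - 12) / ((n+1)(n+2)) * a_n.

Check with a_0 = 2, a_1 = 0 (apply the recurrence for n = 0, 1, 2, 3): a_0 = 2, a_1 = 0, a_2 = -12, a_3 = 0, a_4 = -4, a_5 = 0.

a_(n+2) = (3 n(n-1) + 5 n - 12) / ((n+1)(n+2)) * a_n; check: a_0 = 2, a_1 = 0, a_2 = -12, a_3 = 0, a_4 = -4, a_5 = 0


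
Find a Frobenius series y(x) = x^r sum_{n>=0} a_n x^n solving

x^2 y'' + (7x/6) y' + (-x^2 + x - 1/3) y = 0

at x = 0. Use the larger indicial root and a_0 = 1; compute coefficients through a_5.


Write in Frobenius form y'' + (p(x)/x) y' + (q(x)/x^2) y = 0:
  p(x) = 7/6,  q(x) = -x^2 + x - 1/3.
Indicial equation: r(r-1) + (7/6) r + (-1/3) = 0 -> roots r_1 = 1/2, r_2 = -2/3.
Take r = r_1 = 1/2. Let y(x) = x^r sum_{n>=0} a_n x^n with a_0 = 1.
Substitute y = x^r sum a_n x^n and match x^{r+n}. The recurrence is
  D(n) a_n + 1 a_{n-1} - 1 a_{n-2} = 0,  where D(n) = (r+n)(r+n-1) + (7/6)(r+n) + (-1/3).
  a_n = [-1 a_{n-1} + 1 a_{n-2}] / D(n).
Since the indicial polynomial factors as (r - r_1)(r - r_2), D(n) = (r_1 + n - r_1)(r_1 + n - r_2) = n(n + 7/6).
Evaluating step by step (a_0 = 1):
  n = 1: D(1) = 1(1 + 7/6) = 13/6; numerator = -1(1) = -1; a_1 = (-1)/(13/6) = -6/13
  n = 2: D(2) = 2(2 + 7/6) = 19/3; numerator = -1(-6/13) + 1(1) = 19/13; a_2 = (19/13)/(19/3) = 3/13
  n = 3: D(3) = 3(3 + 7/6) = 25/2; numerator = -1(3/13) + 1(-6/13) = -9/13; a_3 = (-9/13)/(25/2) = -18/325
  n = 4: D(4) = 4(4 + 7/6) = 62/3; numerator = -1(-18/325) + 1(3/13) = 93/325; a_4 = (93/325)/(62/3) = 9/650
  n = 5: D(5) = 5(5 + 7/6) = 185/6; numerator = -1(9/650) + 1(-18/325) = -9/130; a_5 = (-9/130)/(185/6) = -27/12025

r = 1/2; a_0 = 1; a_1 = -6/13; a_2 = 3/13; a_3 = -18/325; a_4 = 9/650; a_5 = -27/12025


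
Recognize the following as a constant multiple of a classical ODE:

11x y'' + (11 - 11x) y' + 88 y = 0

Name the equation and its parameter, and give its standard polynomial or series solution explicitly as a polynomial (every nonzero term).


All three coefficients share the factor 11; dividing through by 11 gives  x y'' + (1 - x) y' + 8 y = 0.
This matches the Laguerre equation x y'' + (1 - x) y' + n y = 0 with n = 8; the polynomial solution is L_8(x).
With y = sum_k a_k x^k, matching x^k gives (k+1)k a_{k+1} + (k+1) a_{k+1} - k a_k + n a_k = 0, i.e. (k+1)^2 a_{k+1} = (k - n) a_k = (k - 8) a_k. The right side vanishes at k = 8, so the series terminates at degree 8.
Standard normalization L_n(0) = 1 gives a_0 = 1. Work upward with a_{k+1} = (k - 8) a_k / (k+1)^2:
  a_1 = (0 - 8)(1) / 1^2 = -8/1 = -8
  a_2 = (1 - 8)(-8) / 2^2 = 56/4 = 14
  a_3 = (2 - 8)(14) / 3^2 = -84/9 = -28/3
  a_4 = (3 - 8)(-28/3) / 4^2 = (140/3)/16 = 35/12
  a_5 = (4 - 8)(35/12) / 5^2 = (-35/3)/25 = -7/15
  a_6 = (5 - 8)(-7/15) / 6^2 = (7/5)/36 = 7/180
  a_7 = (6 - 8)(7/180) / 7^2 = (-7/90)/49 = -1/630
  a_8 = (7 - 8)(-1/630) / 8^2 = (1/630)/64 = 1/40320
Hence L_8(x) = x^8/40320 - x^7/630 + 7 x^6/180 - 7 x^5/15 + 35 x^4/12 - 28 x^3/3 + 14 x^2 - 8 x + 1.

L_8(x); series = x^8/40320 - x^7/630 + 7 x^6/180 - 7 x^5/15 + 35 x^4/12 - 28 x^3/3 + 14 x^2 - 8 x + 1


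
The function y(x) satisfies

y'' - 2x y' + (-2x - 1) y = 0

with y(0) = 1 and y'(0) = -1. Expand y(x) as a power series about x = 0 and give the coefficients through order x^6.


Ansatz: y(x) = sum_{n>=0} a_n x^n, so y'(x) = sum_{n>=1} n a_n x^(n-1) and y''(x) = sum_{n>=2} n(n-1) a_n x^(n-2).
Substitute into P(x) y'' + Q(x) y' + R(x) y = 0 with P(x) = 1, Q(x) = -2x, R(x) = -2x - 1, and match powers of x.
Initial conditions: a_0 = 1, a_1 = -1.
Setting the coefficient of each power of x to zero and solving order by order (substituting the coefficients already found):
  x^0: 2 a_2 - a_0 = 0  ->  2 a_2 = a_0 = 1  ->  a_2 = 1/2
  x^1: 6 a_3 - 3 a_1 - 2 a_0 = 0  ->  6 a_3 = 3 a_1 + 2 a_0 = -1  ->  a_3 = -1/6
  x^2: 12 a_4 - 5 a_2 - 2 a_1 = 0  ->  12 a_4 = 5 a_2 + 2 a_1 = 1/2  ->  a_4 = 1/24
  x^3: 20 a_5 - 7 a_3 - 2 a_2 = 0  ->  20 a_5 = 7 a_3 + 2 a_2 = -1/6  ->  a_5 = -1/120
  x^4: 30 a_6 - 9 a_4 - 2 a_3 = 0  ->  30 a_6 = 9 a_4 + 2 a_3 = 1/24  ->  a_6 = 1/720
Truncated series: y(x) = 1 - x + (1/2) x^2 - (1/6) x^3 + (1/24) x^4 - (1/120) x^5 + (1/720) x^6 + O(x^7).

a_0 = 1; a_1 = -1; a_2 = 1/2; a_3 = -1/6; a_4 = 1/24; a_5 = -1/120; a_6 = 1/720


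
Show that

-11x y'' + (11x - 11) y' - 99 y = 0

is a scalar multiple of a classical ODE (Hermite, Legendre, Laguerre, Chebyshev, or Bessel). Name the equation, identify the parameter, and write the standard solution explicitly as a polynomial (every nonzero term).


All three coefficients share the factor -11; dividing through by -11 gives  x y'' + (1 - x) y' + 9 y = 0.
This matches the Laguerre equation x y'' + (1 - x) y' + n y = 0 with n = 9; the polynomial solution is L_9(x).
With y = sum_k a_k x^k, matching x^k gives (k+1)k a_{k+1} + (k+1) a_{k+1} - k a_k + n a_k = 0, i.e. (k+1)^2 a_{k+1} = (k - n) a_k = (k - 9) a_k. The right side vanishes at k = 9, so the series terminates at degree 9.
Standard normalization L_n(0) = 1 gives a_0 = 1. Work upward with a_{k+1} = (k - 9) a_k / (k+1)^2:
  a_1 = (0 - 9)(1) / 1^2 = -9/1 = -9
  a_2 = (1 - 9)(-9) / 2^2 = 72/4 = 18
  a_3 = (2 - 9)(18) / 3^2 = -126/9 = -14
  a_4 = (3 - 9)(-14) / 4^2 = 84/16 = 21/4
  a_5 = (4 - 9)(21/4) / 5^2 = (-105/4)/25 = -21/20
  a_6 = (5 - 9)(-21/20) / 6^2 = (21/5)/36 = 7/60
  a_7 = (6 - 9)(7/60) / 7^2 = (-7/20)/49 = -1/140
  a_8 = (7 - 9)(-1/140) / 8^2 = (1/70)/64 = 1/4480
  a_9 = (8 - 9)(1/4480) / 9^2 = (-1/4480)/81 = -1/362880
Hence L_9(x) = -x^9/362880 + x^8/4480 - x^7/140 + 7 x^6/60 - 21 x^5/20 + 21 x^4/4 - 14 x^3 + 18 x^2 - 9 x + 1.

L_9(x); series = -x^9/362880 + x^8/4480 - x^7/140 + 7 x^6/60 - 21 x^5/20 + 21 x^4/4 - 14 x^3 + 18 x^2 - 9 x + 1


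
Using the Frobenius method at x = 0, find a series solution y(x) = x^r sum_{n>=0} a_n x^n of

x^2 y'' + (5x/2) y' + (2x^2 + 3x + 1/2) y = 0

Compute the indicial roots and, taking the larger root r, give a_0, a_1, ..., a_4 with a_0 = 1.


Write in Frobenius form y'' + (p(x)/x) y' + (q(x)/x^2) y = 0:
  p(x) = 5/2,  q(x) = 2x^2 + 3x + 1/2.
Indicial equation: r(r-1) + (5/2) r + (1/2) = 0 -> roots r_1 = -1/2, r_2 = -1.
Take r = r_1 = -1/2. Let y(x) = x^r sum_{n>=0} a_n x^n with a_0 = 1.
Substitute y = x^r sum a_n x^n and match x^{r+n}. The recurrence is
  D(n) a_n + 3 a_{n-1} + 2 a_{n-2} = 0,  where D(n) = (r+n)(r+n-1) + (5/2)(r+n) + (1/2).
  a_n = [-3 a_{n-1} - 2 a_{n-2}] / D(n).
Since the indicial polynomial factors as (r - r_1)(r - r_2), D(n) = (r_1 + n - r_1)(r_1 + n - r_2) = n(n + 1/2).
Evaluating step by step (a_0 = 1):
  n = 1: D(1) = 1(1 + 1/2) = 3/2; numerator = -3(1) = -3; a_1 = (-3)/(3/2) = -2
  n = 2: D(2) = 2(2 + 1/2) = 5; numerator = -3(-2) - 2(1) = 4; a_2 = (4)/(5) = 4/5
  n = 3: D(3) = 3(3 + 1/2) = 21/2; numerator = -3(4/5) - 2(-2) = 8/5; a_3 = (8/5)/(21/2) = 16/105
  n = 4: D(4) = 4(4 + 1/2) = 18; numerator = -3(16/105) - 2(4/5) = -72/35; a_4 = (-72/35)/(18) = -4/35

r = -1/2; a_0 = 1; a_1 = -2; a_2 = 4/5; a_3 = 16/105; a_4 = -4/35


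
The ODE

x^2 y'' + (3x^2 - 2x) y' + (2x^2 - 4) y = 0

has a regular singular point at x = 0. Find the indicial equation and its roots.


Divide by x^2 to reach normal form y'' + P_1(x) y' + P_2(x) y = 0 with P_1(x) = 3 - 2/x and P_2(x) = 2 - 4/x^2.
x = 0 is a singular point because the y'-coefficient 3 - 2/x has a pole at x = 0 and the y-coefficient 2 - 4/x^2 has a pole at x = 0.
It is a regular singular point because x P_1(x) = p(x) = 3x - 2 and x^2 P_2(x) = q(x) = 2x^2 - 4 are polynomials, hence analytic at x = 0.
p(0) = -2,  q(0) = -4.
Indicial equation: r(r-1) + p(0) r + q(0) = 0, i.e. r^2 + (p(0) - 1) r + q(0) = 0, i.e. r^2 - 3 r - 4 = 0.
Discriminant: (-3)^2 - 4(-4) = 25, so r = (3 ± 5)/2.
Solving: r_1 = 4, r_2 = -1.

indicial: r^2 - 3 r - 4 = 0; roots r_1 = 4, r_2 = -1


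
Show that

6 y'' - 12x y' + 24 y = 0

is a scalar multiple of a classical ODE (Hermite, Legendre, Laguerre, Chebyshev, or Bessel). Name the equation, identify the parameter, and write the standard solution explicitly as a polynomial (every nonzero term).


All three coefficients share the factor 6; dividing through by 6 gives  y'' - 2x y' + 4 y = 0.
This matches the Hermite equation y'' - 2x y' + 2n y = 0 with 2n = 4, so n = 2; the polynomial solution is H_2(x).
With y = sum_k a_k x^k, matching x^k gives (k+2)(k+1) a_{k+2} = 2(k - n) a_k = 2(k - 2) a_k. The right side vanishes at k = 2, so the series with the parity of 2 terminates at degree 2.
Standard normalization: leading coefficient of H_n is 2^n, so a_2 = 2^2 = 4. Work downward with a_k = (k+1)(k+2) a_{k+2} / (2(k - n)):
  a_0 = (1)(2)(4) / (2(0 - 2)) = 8/(-4) = -2
Hence H_2(x) = 4 x^2 - 2.

H_2(x); series = 4 x^2 - 2


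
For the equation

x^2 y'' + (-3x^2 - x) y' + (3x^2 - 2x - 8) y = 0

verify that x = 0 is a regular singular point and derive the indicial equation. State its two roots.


Divide by x^2 to reach normal form y'' + P_1(x) y' + P_2(x) y = 0 with P_1(x) = -3 - 1/x and P_2(x) = 3 - 2/x - 8/x^2.
x = 0 is a singular point because the y'-coefficient -3 - 1/x has a pole at x = 0 and the y-coefficient 3 - 2/x - 8/x^2 has a pole at x = 0.
It is a regular singular point because x P_1(x) = p(x) = -3x - 1 and x^2 P_2(x) = q(x) = 3x^2 - 2x - 8 are polynomials, hence analytic at x = 0.
p(0) = -1,  q(0) = -8.
Indicial equation: r(r-1) + p(0) r + q(0) = 0, i.e. r^2 + (p(0) - 1) r + q(0) = 0, i.e. r^2 - 2 r - 8 = 0.
Discriminant: (-2)^2 - 4(-8) = 36, so r = (2 ± 6)/2.
Solving: r_1 = 4, r_2 = -2.

indicial: r^2 - 2 r - 8 = 0; roots r_1 = 4, r_2 = -2


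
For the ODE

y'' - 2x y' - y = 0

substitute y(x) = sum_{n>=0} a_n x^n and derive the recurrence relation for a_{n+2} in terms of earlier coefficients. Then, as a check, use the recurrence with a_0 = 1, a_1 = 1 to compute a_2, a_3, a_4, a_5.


Substitute y = sum_n a_n x^n.
y''(x) has coefficient (n+2)(n+1) a_{n+2} at x^n;
-2 x y'(x) has coefficient -2 n a_n at x^n (shift);
-y(x) has coefficient -1 a_n at x^n.
Matching x^n: (n+2)(n+1) a_{n+2} + (-2n - 1) a_n = 0.
Thus a_{n+2} = (2n + 1) / ((n+1)(n+2)) * a_n.

Check with a_0 = 1, a_1 = 1 (apply the recurrence for n = 0, 1, 2, 3): a_0 = 1, a_1 = 1, a_2 = 1/2, a_3 = 1/2, a_4 = 5/24, a_5 = 7/40.

a_(n+2) = (2n + 1) / ((n+1)(n+2)) * a_n; check: a_0 = 1, a_1 = 1, a_2 = 1/2, a_3 = 1/2, a_4 = 5/24, a_5 = 7/40


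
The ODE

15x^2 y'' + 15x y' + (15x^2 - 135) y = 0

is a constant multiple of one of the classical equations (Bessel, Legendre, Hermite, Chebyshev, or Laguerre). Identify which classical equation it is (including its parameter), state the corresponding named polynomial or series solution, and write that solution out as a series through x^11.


All three coefficients share the factor 15; dividing through by 15 gives  x^2 y'' + x y' + (x^2 - 9) y = 0.
This matches the Bessel equation x^2 y'' + x y' + (x^2 - nu^2) y = 0 with nu^2 = 9, so nu = 3; the solution bounded at x = 0 is J_3(x).
Frobenius at x = 0: indicial roots ±nu; for r = nu the recurrence k(k + 2nu) c_k = -c_{k-2} gives the standard series J_nu(x) = sum_{k>=0} (-1)^k / (k! (k+nu)!) (x/2)^(2k+nu). Evaluate the first 5 terms:
  k = 0: (-1)^0 / (0! * 3! * 2^3) x^3 = 1/(1*6*8) x^3 = (1/48) x^3
  k = 1: (-1)^1 / (1! * 4! * 2^5) x^5 = -1/(1*24*32) x^5 = (-1/768) x^5
  k = 2: (-1)^2 / (2! * 5! * 2^7) x^7 = 1/(2*120*128) x^7 = (1/30720) x^7
  k = 3: (-1)^3 / (3! * 6! * 2^9) x^9 = -1/(6*720*512) x^9 = (-1/2211840) x^9
  k = 4: (-1)^4 / (4! * 7! * 2^11) x^11 = 1/(24*5040*2048) x^11 = (1/247726080) x^11
Hence J_3(x) = x^11/247726080 - x^9/2211840 + x^7/30720 - x^5/768 + x^3/48 + ....

J_3(x); series = x^11/247726080 - x^9/2211840 + x^7/30720 - x^5/768 + x^3/48


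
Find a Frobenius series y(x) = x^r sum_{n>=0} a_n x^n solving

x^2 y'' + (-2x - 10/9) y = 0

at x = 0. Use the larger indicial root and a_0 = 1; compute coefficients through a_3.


Write in Frobenius form y'' + (p(x)/x) y' + (q(x)/x^2) y = 0:
  p(x) = 0,  q(x) = -2x - 10/9.
Indicial equation: r(r-1) + (0) r + (-10/9) = 0 -> roots r_1 = 5/3, r_2 = -2/3.
Take r = r_1 = 5/3. Let y(x) = x^r sum_{n>=0} a_n x^n with a_0 = 1.
Substitute y = x^r sum a_n x^n and match x^{r+n}. The recurrence is
  D(n) a_n - 2 a_{n-1} = 0,  where D(n) = (r+n)(r+n-1) + (0)(r+n) + (-10/9).
  a_n = 2 / D(n) * a_{n-1}.
Since the indicial polynomial factors as (r - r_1)(r - r_2), D(n) = (r_1 + n - r_1)(r_1 + n - r_2) = n(n + 7/3).
Evaluating step by step (a_0 = 1):
  n = 1: D(1) = 1(1 + 7/3) = 10/3; numerator = 2(1) = 2; a_1 = (2)/(10/3) = 3/5
  n = 2: D(2) = 2(2 + 7/3) = 26/3; numerator = 2(3/5) = 6/5; a_2 = (6/5)/(26/3) = 9/65
  n = 3: D(3) = 3(3 + 7/3) = 16; numerator = 2(9/65) = 18/65; a_3 = (18/65)/(16) = 9/520

r = 5/3; a_0 = 1; a_1 = 3/5; a_2 = 9/65; a_3 = 9/520


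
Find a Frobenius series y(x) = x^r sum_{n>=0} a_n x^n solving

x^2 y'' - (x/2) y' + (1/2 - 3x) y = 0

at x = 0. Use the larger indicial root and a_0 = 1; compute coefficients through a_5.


Write in Frobenius form y'' + (p(x)/x) y' + (q(x)/x^2) y = 0:
  p(x) = -1/2,  q(x) = 1/2 - 3x.
Indicial equation: r(r-1) + (-1/2) r + (1/2) = 0 -> roots r_1 = 1, r_2 = 1/2.
Take r = r_1 = 1. Let y(x) = x^r sum_{n>=0} a_n x^n with a_0 = 1.
Substitute y = x^r sum a_n x^n and match x^{r+n}. The recurrence is
  D(n) a_n - 3 a_{n-1} = 0,  where D(n) = (r+n)(r+n-1) + (-1/2)(r+n) + (1/2).
  a_n = 3 / D(n) * a_{n-1}.
Since the indicial polynomial factors as (r - r_1)(r - r_2), D(n) = (r_1 + n - r_1)(r_1 + n - r_2) = n(n + 1/2).
Evaluating step by step (a_0 = 1):
  n = 1: D(1) = 1(1 + 1/2) = 3/2; numerator = 3(1) = 3; a_1 = (3)/(3/2) = 2
  n = 2: D(2) = 2(2 + 1/2) = 5; numerator = 3(2) = 6; a_2 = (6)/(5) = 6/5
  n = 3: D(3) = 3(3 + 1/2) = 21/2; numerator = 3(6/5) = 18/5; a_3 = (18/5)/(21/2) = 12/35
  n = 4: D(4) = 4(4 + 1/2) = 18; numerator = 3(12/35) = 36/35; a_4 = (36/35)/(18) = 2/35
  n = 5: D(5) = 5(5 + 1/2) = 55/2; numerator = 3(2/35) = 6/35; a_5 = (6/35)/(55/2) = 12/1925

r = 1; a_0 = 1; a_1 = 2; a_2 = 6/5; a_3 = 12/35; a_4 = 2/35; a_5 = 12/1925


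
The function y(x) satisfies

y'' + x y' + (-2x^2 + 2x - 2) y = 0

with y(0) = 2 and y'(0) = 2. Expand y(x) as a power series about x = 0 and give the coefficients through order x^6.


Ansatz: y(x) = sum_{n>=0} a_n x^n, so y'(x) = sum_{n>=1} n a_n x^(n-1) and y''(x) = sum_{n>=2} n(n-1) a_n x^(n-2).
Substitute into P(x) y'' + Q(x) y' + R(x) y = 0 with P(x) = 1, Q(x) = x, R(x) = -2x^2 + 2x - 2, and match powers of x.
Initial conditions: a_0 = 2, a_1 = 2.
Setting the coefficient of each power of x to zero and solving order by order (substituting the coefficients already found):
  x^0: 2 a_2 - 2 a_0 = 0  ->  2 a_2 = 2 a_0 = 4  ->  a_2 = 2
  x^1: 6 a_3 - a_1 + 2 a_0 = 0  ->  6 a_3 = a_1 - 2 a_0 = -2  ->  a_3 = -1/3
  x^2: 12 a_4 + 2 a_1 - 2 a_0 = 0  ->  12 a_4 = -2 a_1 + 2 a_0 = 0  ->  a_4 = 0
  x^3: 20 a_5 + a_3 + 2 a_2 - 2 a_1 = 0  ->  20 a_5 = -a_3 - 2 a_2 + 2 a_1 = 1/3  ->  a_5 = 1/60
  x^4: 30 a_6 + 2 a_4 + 2 a_3 - 2 a_2 = 0  ->  30 a_6 = -2 a_4 - 2 a_3 + 2 a_2 = 14/3  ->  a_6 = 7/45
Truncated series: y(x) = 2 + 2 x + 2 x^2 - (1/3) x^3 + (1/60) x^5 + (7/45) x^6 + O(x^7).

a_0 = 2; a_1 = 2; a_2 = 2; a_3 = -1/3; a_4 = 0; a_5 = 1/60; a_6 = 7/45


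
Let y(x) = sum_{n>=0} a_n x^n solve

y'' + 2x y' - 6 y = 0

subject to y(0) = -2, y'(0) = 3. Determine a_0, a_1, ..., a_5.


Ansatz: y(x) = sum_{n>=0} a_n x^n, so y'(x) = sum_{n>=1} n a_n x^(n-1) and y''(x) = sum_{n>=2} n(n-1) a_n x^(n-2).
Substitute into P(x) y'' + Q(x) y' + R(x) y = 0 with P(x) = 1, Q(x) = 2x, R(x) = -6, and match powers of x.
Initial conditions: a_0 = -2, a_1 = 3.
Setting the coefficient of each power of x to zero and solving order by order (substituting the coefficients already found):
  x^0: 2 a_2 - 6 a_0 = 0  ->  2 a_2 = 6 a_0 = -12  ->  a_2 = -6
  x^1: 6 a_3 - 4 a_1 = 0  ->  6 a_3 = 4 a_1 = 12  ->  a_3 = 2
  x^2: 12 a_4 - 2 a_2 = 0  ->  12 a_4 = 2 a_2 = -12  ->  a_4 = -1
  x^3: 20 a_5 = 0  ->  a_5 = 0
Truncated series: y(x) = -2 + 3 x - 6 x^2 + 2 x^3 - x^4 + O(x^6).

a_0 = -2; a_1 = 3; a_2 = -6; a_3 = 2; a_4 = -1; a_5 = 0


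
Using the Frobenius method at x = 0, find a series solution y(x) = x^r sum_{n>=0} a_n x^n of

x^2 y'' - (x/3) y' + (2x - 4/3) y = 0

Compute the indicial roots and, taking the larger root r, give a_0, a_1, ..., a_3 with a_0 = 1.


Write in Frobenius form y'' + (p(x)/x) y' + (q(x)/x^2) y = 0:
  p(x) = -1/3,  q(x) = 2x - 4/3.
Indicial equation: r(r-1) + (-1/3) r + (-4/3) = 0 -> roots r_1 = 2, r_2 = -2/3.
Take r = r_1 = 2. Let y(x) = x^r sum_{n>=0} a_n x^n with a_0 = 1.
Substitute y = x^r sum a_n x^n and match x^{r+n}. The recurrence is
  D(n) a_n + 2 a_{n-1} = 0,  where D(n) = (r+n)(r+n-1) + (-1/3)(r+n) + (-4/3).
  a_n = -2 / D(n) * a_{n-1}.
Since the indicial polynomial factors as (r - r_1)(r - r_2), D(n) = (r_1 + n - r_1)(r_1 + n - r_2) = n(n + 8/3).
Evaluating step by step (a_0 = 1):
  n = 1: D(1) = 1(1 + 8/3) = 11/3; numerator = -2(1) = -2; a_1 = (-2)/(11/3) = -6/11
  n = 2: D(2) = 2(2 + 8/3) = 28/3; numerator = -2(-6/11) = 12/11; a_2 = (12/11)/(28/3) = 9/77
  n = 3: D(3) = 3(3 + 8/3) = 17; numerator = -2(9/77) = -18/77; a_3 = (-18/77)/(17) = -18/1309

r = 2; a_0 = 1; a_1 = -6/11; a_2 = 9/77; a_3 = -18/1309


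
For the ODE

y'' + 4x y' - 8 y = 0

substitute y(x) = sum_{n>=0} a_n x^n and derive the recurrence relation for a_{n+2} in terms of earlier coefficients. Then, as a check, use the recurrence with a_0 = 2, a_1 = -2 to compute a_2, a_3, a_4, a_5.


Substitute y = sum_n a_n x^n.
y''(x) has coefficient (n+2)(n+1) a_{n+2} at x^n;
4 x y'(x) has coefficient 4 n a_n at x^n (shift);
-8 y(x) has coefficient -8 a_n at x^n.
Matching x^n: (n+2)(n+1) a_{n+2} + (4n - 8) a_n = 0.
Thus a_{n+2} = (-4n + 8) / ((n+1)(n+2)) * a_n.

Check with a_0 = 2, a_1 = -2 (apply the recurrence for n = 0, 1, 2, 3): a_0 = 2, a_1 = -2, a_2 = 8, a_3 = -4/3, a_4 = 0, a_5 = 4/15.

a_(n+2) = (-4n + 8) / ((n+1)(n+2)) * a_n; check: a_0 = 2, a_1 = -2, a_2 = 8, a_3 = -4/3, a_4 = 0, a_5 = 4/15


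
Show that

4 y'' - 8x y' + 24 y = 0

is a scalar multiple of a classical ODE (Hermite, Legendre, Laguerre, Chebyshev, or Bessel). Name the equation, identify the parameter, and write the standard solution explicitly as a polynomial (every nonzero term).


All three coefficients share the factor 4; dividing through by 4 gives  y'' - 2x y' + 6 y = 0.
This matches the Hermite equation y'' - 2x y' + 2n y = 0 with 2n = 6, so n = 3; the polynomial solution is H_3(x).
With y = sum_k a_k x^k, matching x^k gives (k+2)(k+1) a_{k+2} = 2(k - n) a_k = 2(k - 3) a_k. The right side vanishes at k = 3, so the series with the parity of 3 terminates at degree 3.
Standard normalization: leading coefficient of H_n is 2^n, so a_3 = 2^3 = 8. Work downward with a_k = (k+1)(k+2) a_{k+2} / (2(k - n)):
  a_1 = (2)(3)(8) / (2(1 - 3)) = 48/(-4) = -12
Hence H_3(x) = 8 x^3 - 12 x.

H_3(x); series = 8 x^3 - 12 x


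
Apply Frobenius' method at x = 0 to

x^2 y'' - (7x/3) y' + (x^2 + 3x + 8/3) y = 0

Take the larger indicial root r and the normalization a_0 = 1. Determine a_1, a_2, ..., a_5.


Write in Frobenius form y'' + (p(x)/x) y' + (q(x)/x^2) y = 0:
  p(x) = -7/3,  q(x) = x^2 + 3x + 8/3.
Indicial equation: r(r-1) + (-7/3) r + (8/3) = 0 -> roots r_1 = 2, r_2 = 4/3.
Take r = r_1 = 2. Let y(x) = x^r sum_{n>=0} a_n x^n with a_0 = 1.
Substitute y = x^r sum a_n x^n and match x^{r+n}. The recurrence is
  D(n) a_n + 3 a_{n-1} + 1 a_{n-2} = 0,  where D(n) = (r+n)(r+n-1) + (-7/3)(r+n) + (8/3).
  a_n = [-3 a_{n-1} - 1 a_{n-2}] / D(n).
Since the indicial polynomial factors as (r - r_1)(r - r_2), D(n) = (r_1 + n - r_1)(r_1 + n - r_2) = n(n + 2/3).
Evaluating step by step (a_0 = 1):
  n = 1: D(1) = 1(1 + 2/3) = 5/3; numerator = -3(1) = -3; a_1 = (-3)/(5/3) = -9/5
  n = 2: D(2) = 2(2 + 2/3) = 16/3; numerator = -3(-9/5) - 1(1) = 22/5; a_2 = (22/5)/(16/3) = 33/40
  n = 3: D(3) = 3(3 + 2/3) = 11; numerator = -3(33/40) - 1(-9/5) = -27/40; a_3 = (-27/40)/(11) = -27/440
  n = 4: D(4) = 4(4 + 2/3) = 56/3; numerator = -3(-27/440) - 1(33/40) = -141/220; a_4 = (-141/220)/(56/3) = -423/12320
  n = 5: D(5) = 5(5 + 2/3) = 85/3; numerator = -3(-423/12320) - 1(-27/440) = 405/2464; a_5 = (405/2464)/(85/3) = 243/41888

r = 2; a_0 = 1; a_1 = -9/5; a_2 = 33/40; a_3 = -27/440; a_4 = -423/12320; a_5 = 243/41888


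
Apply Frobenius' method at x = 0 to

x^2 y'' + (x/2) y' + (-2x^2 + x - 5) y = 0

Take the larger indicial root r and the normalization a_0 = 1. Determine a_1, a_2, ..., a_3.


Write in Frobenius form y'' + (p(x)/x) y' + (q(x)/x^2) y = 0:
  p(x) = 1/2,  q(x) = -2x^2 + x - 5.
Indicial equation: r(r-1) + (1/2) r + (-5) = 0 -> roots r_1 = 5/2, r_2 = -2.
Take r = r_1 = 5/2. Let y(x) = x^r sum_{n>=0} a_n x^n with a_0 = 1.
Substitute y = x^r sum a_n x^n and match x^{r+n}. The recurrence is
  D(n) a_n + 1 a_{n-1} - 2 a_{n-2} = 0,  where D(n) = (r+n)(r+n-1) + (1/2)(r+n) + (-5).
  a_n = [-1 a_{n-1} + 2 a_{n-2}] / D(n).
Since the indicial polynomial factors as (r - r_1)(r - r_2), D(n) = (r_1 + n - r_1)(r_1 + n - r_2) = n(n + 9/2).
Evaluating step by step (a_0 = 1):
  n = 1: D(1) = 1(1 + 9/2) = 11/2; numerator = -1(1) = -1; a_1 = (-1)/(11/2) = -2/11
  n = 2: D(2) = 2(2 + 9/2) = 13; numerator = -1(-2/11) + 2(1) = 24/11; a_2 = (24/11)/(13) = 24/143
  n = 3: D(3) = 3(3 + 9/2) = 45/2; numerator = -1(24/143) + 2(-2/11) = -76/143; a_3 = (-76/143)/(45/2) = -152/6435

r = 5/2; a_0 = 1; a_1 = -2/11; a_2 = 24/143; a_3 = -152/6435


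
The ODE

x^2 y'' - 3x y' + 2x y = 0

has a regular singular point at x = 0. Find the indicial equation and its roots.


Divide by x^2 to reach normal form y'' + P_1(x) y' + P_2(x) y = 0 with P_1(x) = -3/x and P_2(x) = 2/x.
x = 0 is a singular point because the y'-coefficient -3/x has a pole at x = 0 and the y-coefficient 2/x has a pole at x = 0.
It is a regular singular point because x P_1(x) = p(x) = -3 and x^2 P_2(x) = q(x) = 2x are polynomials, hence analytic at x = 0.
p(0) = -3,  q(0) = 0.
Indicial equation: r(r-1) + p(0) r + q(0) = 0, i.e. r^2 + (p(0) - 1) r + q(0) = 0, i.e. r^2 - 4 r = 0.
Discriminant: (-4)^2 - 4(0) = 16, so r = (4 ± 4)/2.
Solving: r_1 = 4, r_2 = 0.

indicial: r^2 - 4 r = 0; roots r_1 = 4, r_2 = 0


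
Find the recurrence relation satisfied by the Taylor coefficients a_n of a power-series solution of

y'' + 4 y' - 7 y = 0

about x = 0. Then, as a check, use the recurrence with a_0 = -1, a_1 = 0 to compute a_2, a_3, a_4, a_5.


Substitute y = sum_n a_n x^n.
y''(x) has coefficient (n+2)(n+1) a_{n+2} at x^n;
4 y'(x) has coefficient 4 (n+1) a_{n+1} at x^n;
-7 y(x) has coefficient -7 a_n at x^n.
Matching x^n: (n+2)(n+1) a_{n+2} + 4 (n+1) a_{n+1} - 7 a_n = 0.
Thus a_{n+2} = [-4 (n+1) a_{n+1} + 7 a_n] / ((n+1)(n+2)).

Check with a_0 = -1, a_1 = 0 (apply the recurrence for n = 0, 1, 2, 3): a_0 = -1, a_1 = 0, a_2 = -7/2, a_3 = 14/3, a_4 = -161/24, a_5 = 7.

a_(n+2) = [-4 (n+1) a_(n+1) + 7 a_n] / ((n+1)(n+2)); check: a_0 = -1, a_1 = 0, a_2 = -7/2, a_3 = 14/3, a_4 = -161/24, a_5 = 7


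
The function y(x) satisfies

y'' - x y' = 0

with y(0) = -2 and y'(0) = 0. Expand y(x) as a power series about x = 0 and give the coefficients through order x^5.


Ansatz: y(x) = sum_{n>=0} a_n x^n, so y'(x) = sum_{n>=1} n a_n x^(n-1) and y''(x) = sum_{n>=2} n(n-1) a_n x^(n-2).
Substitute into P(x) y'' + Q(x) y' + R(x) y = 0 with P(x) = 1, Q(x) = -x, R(x) = 0, and match powers of x.
Initial conditions: a_0 = -2, a_1 = 0.
Setting the coefficient of each power of x to zero and solving order by order (substituting the coefficients already found):
  x^0: 2 a_2 = 0  ->  a_2 = 0
  x^1: 6 a_3 - a_1 = 0  ->  6 a_3 = a_1 = 0  ->  a_3 = 0
  x^2: 12 a_4 - 2 a_2 = 0  ->  12 a_4 = 2 a_2 = 0  ->  a_4 = 0
  x^3: 20 a_5 - 3 a_3 = 0  ->  20 a_5 = 3 a_3 = 0  ->  a_5 = 0
Truncated series: y(x) = -2 + O(x^6).

a_0 = -2; a_1 = 0; a_2 = 0; a_3 = 0; a_4 = 0; a_5 = 0


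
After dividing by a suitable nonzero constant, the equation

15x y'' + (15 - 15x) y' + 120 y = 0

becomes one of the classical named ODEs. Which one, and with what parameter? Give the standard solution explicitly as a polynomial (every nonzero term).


All three coefficients share the factor 15; dividing through by 15 gives  x y'' + (1 - x) y' + 8 y = 0.
This matches the Laguerre equation x y'' + (1 - x) y' + n y = 0 with n = 8; the polynomial solution is L_8(x).
With y = sum_k a_k x^k, matching x^k gives (k+1)k a_{k+1} + (k+1) a_{k+1} - k a_k + n a_k = 0, i.e. (k+1)^2 a_{k+1} = (k - n) a_k = (k - 8) a_k. The right side vanishes at k = 8, so the series terminates at degree 8.
Standard normalization L_n(0) = 1 gives a_0 = 1. Work upward with a_{k+1} = (k - 8) a_k / (k+1)^2:
  a_1 = (0 - 8)(1) / 1^2 = -8/1 = -8
  a_2 = (1 - 8)(-8) / 2^2 = 56/4 = 14
  a_3 = (2 - 8)(14) / 3^2 = -84/9 = -28/3
  a_4 = (3 - 8)(-28/3) / 4^2 = (140/3)/16 = 35/12
  a_5 = (4 - 8)(35/12) / 5^2 = (-35/3)/25 = -7/15
  a_6 = (5 - 8)(-7/15) / 6^2 = (7/5)/36 = 7/180
  a_7 = (6 - 8)(7/180) / 7^2 = (-7/90)/49 = -1/630
  a_8 = (7 - 8)(-1/630) / 8^2 = (1/630)/64 = 1/40320
Hence L_8(x) = x^8/40320 - x^7/630 + 7 x^6/180 - 7 x^5/15 + 35 x^4/12 - 28 x^3/3 + 14 x^2 - 8 x + 1.

L_8(x); series = x^8/40320 - x^7/630 + 7 x^6/180 - 7 x^5/15 + 35 x^4/12 - 28 x^3/3 + 14 x^2 - 8 x + 1
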